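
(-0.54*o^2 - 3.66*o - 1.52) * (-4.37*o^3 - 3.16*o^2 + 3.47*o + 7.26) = 2.3598*o^5 + 17.7006*o^4 + 16.3342*o^3 - 11.8174*o^2 - 31.846*o - 11.0352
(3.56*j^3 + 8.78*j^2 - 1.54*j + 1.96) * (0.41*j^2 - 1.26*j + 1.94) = 1.4596*j^5 - 0.8858*j^4 - 4.7878*j^3 + 19.7772*j^2 - 5.4572*j + 3.8024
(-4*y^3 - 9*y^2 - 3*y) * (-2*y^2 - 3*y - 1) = 8*y^5 + 30*y^4 + 37*y^3 + 18*y^2 + 3*y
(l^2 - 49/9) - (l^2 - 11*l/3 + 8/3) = 11*l/3 - 73/9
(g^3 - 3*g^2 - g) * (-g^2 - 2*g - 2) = -g^5 + g^4 + 5*g^3 + 8*g^2 + 2*g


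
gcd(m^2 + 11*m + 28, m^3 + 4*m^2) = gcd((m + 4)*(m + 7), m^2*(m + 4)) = m + 4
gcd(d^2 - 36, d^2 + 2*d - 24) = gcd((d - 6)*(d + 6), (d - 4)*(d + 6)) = d + 6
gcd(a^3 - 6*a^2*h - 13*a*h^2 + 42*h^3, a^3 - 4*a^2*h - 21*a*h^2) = a^2 - 4*a*h - 21*h^2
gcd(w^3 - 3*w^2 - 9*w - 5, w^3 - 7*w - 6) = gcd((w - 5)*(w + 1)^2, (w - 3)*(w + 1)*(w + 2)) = w + 1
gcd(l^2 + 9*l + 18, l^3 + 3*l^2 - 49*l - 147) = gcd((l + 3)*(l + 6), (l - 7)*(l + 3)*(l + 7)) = l + 3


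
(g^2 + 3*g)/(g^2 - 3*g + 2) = g*(g + 3)/(g^2 - 3*g + 2)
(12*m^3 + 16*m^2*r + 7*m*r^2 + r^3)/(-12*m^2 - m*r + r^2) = (4*m^2 + 4*m*r + r^2)/(-4*m + r)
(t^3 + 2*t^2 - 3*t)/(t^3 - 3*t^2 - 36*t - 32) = t*(-t^2 - 2*t + 3)/(-t^3 + 3*t^2 + 36*t + 32)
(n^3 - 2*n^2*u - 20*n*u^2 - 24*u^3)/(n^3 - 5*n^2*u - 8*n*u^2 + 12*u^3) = (-n - 2*u)/(-n + u)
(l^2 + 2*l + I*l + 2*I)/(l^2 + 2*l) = (l + I)/l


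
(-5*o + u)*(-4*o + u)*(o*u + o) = 20*o^3*u + 20*o^3 - 9*o^2*u^2 - 9*o^2*u + o*u^3 + o*u^2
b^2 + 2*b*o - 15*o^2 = (b - 3*o)*(b + 5*o)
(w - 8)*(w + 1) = w^2 - 7*w - 8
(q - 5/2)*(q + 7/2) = q^2 + q - 35/4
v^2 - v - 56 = (v - 8)*(v + 7)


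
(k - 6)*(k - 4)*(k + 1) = k^3 - 9*k^2 + 14*k + 24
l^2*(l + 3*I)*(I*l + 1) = I*l^4 - 2*l^3 + 3*I*l^2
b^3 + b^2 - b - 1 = (b - 1)*(b + 1)^2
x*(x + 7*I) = x^2 + 7*I*x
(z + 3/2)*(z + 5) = z^2 + 13*z/2 + 15/2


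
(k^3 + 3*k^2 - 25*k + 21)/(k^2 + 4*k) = (k^3 + 3*k^2 - 25*k + 21)/(k*(k + 4))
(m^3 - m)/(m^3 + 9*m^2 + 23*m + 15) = m*(m - 1)/(m^2 + 8*m + 15)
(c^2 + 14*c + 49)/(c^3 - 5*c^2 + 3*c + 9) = (c^2 + 14*c + 49)/(c^3 - 5*c^2 + 3*c + 9)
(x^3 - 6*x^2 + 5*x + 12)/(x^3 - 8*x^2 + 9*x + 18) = (x - 4)/(x - 6)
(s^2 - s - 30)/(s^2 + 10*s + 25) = (s - 6)/(s + 5)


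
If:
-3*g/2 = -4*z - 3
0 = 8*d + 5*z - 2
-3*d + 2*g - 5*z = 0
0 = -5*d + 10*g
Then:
No Solution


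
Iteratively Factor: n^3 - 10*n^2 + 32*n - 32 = (n - 2)*(n^2 - 8*n + 16) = (n - 4)*(n - 2)*(n - 4)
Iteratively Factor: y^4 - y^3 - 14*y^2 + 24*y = (y - 3)*(y^3 + 2*y^2 - 8*y) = y*(y - 3)*(y^2 + 2*y - 8) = y*(y - 3)*(y - 2)*(y + 4)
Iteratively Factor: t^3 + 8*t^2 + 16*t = (t + 4)*(t^2 + 4*t) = (t + 4)^2*(t)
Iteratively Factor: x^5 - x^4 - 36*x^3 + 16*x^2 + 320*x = (x + 4)*(x^4 - 5*x^3 - 16*x^2 + 80*x) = (x - 4)*(x + 4)*(x^3 - x^2 - 20*x) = (x - 5)*(x - 4)*(x + 4)*(x^2 + 4*x) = (x - 5)*(x - 4)*(x + 4)^2*(x)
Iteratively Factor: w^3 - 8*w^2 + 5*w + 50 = (w + 2)*(w^2 - 10*w + 25) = (w - 5)*(w + 2)*(w - 5)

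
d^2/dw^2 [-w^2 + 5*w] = -2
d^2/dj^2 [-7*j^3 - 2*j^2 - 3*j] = -42*j - 4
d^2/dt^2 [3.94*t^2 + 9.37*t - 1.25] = 7.88000000000000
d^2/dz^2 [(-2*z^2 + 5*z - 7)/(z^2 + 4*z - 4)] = 2*(13*z^3 - 45*z^2 - 24*z - 92)/(z^6 + 12*z^5 + 36*z^4 - 32*z^3 - 144*z^2 + 192*z - 64)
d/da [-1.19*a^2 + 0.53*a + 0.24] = 0.53 - 2.38*a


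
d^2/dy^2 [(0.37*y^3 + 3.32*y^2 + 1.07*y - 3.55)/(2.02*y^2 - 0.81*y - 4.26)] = (-1.4210854715202e-14*y^4 + 26.449786*y^3 + 92.163396*y^2 + 130.384116*y + 47.36055)/(8.242408*y^6 - 9.915372*y^5 - 48.171546*y^4 + 41.289831*y^3 + 101.589498*y^2 - 44.098668*y - 77.308776)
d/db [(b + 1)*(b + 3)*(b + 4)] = 3*b^2 + 16*b + 19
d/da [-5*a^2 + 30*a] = 30 - 10*a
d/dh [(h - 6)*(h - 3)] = 2*h - 9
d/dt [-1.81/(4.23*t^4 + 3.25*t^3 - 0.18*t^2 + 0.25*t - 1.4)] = (30.6252*t^3 + 17.6475*t^2 - 0.6516*t + 0.4525)/(4.23*t^4 + 3.25*t^3 - 0.18*t^2 + 0.25*t - 1.4)^2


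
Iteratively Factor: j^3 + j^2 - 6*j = (j)*(j^2 + j - 6) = j*(j - 2)*(j + 3)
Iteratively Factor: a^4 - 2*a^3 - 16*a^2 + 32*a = (a + 4)*(a^3 - 6*a^2 + 8*a) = (a - 2)*(a + 4)*(a^2 - 4*a) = (a - 4)*(a - 2)*(a + 4)*(a)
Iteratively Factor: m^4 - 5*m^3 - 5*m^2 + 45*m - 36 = (m - 3)*(m^3 - 2*m^2 - 11*m + 12) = (m - 3)*(m + 3)*(m^2 - 5*m + 4) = (m - 3)*(m - 1)*(m + 3)*(m - 4)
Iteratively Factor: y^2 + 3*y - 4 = (y - 1)*(y + 4)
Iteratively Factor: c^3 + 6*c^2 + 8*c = (c)*(c^2 + 6*c + 8) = c*(c + 4)*(c + 2)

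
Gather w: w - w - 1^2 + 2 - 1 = 0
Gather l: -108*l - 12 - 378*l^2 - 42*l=-378*l^2 - 150*l - 12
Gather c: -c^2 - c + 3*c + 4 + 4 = -c^2 + 2*c + 8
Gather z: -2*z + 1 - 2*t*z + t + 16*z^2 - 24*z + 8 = t + 16*z^2 + z*(-2*t - 26) + 9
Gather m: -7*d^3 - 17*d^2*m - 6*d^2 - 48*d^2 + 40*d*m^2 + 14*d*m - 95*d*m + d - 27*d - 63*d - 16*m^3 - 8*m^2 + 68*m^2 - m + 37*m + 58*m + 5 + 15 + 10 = -7*d^3 - 54*d^2 - 89*d - 16*m^3 + m^2*(40*d + 60) + m*(-17*d^2 - 81*d + 94) + 30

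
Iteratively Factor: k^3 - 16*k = (k)*(k^2 - 16) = k*(k + 4)*(k - 4)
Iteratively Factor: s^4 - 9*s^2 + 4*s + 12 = (s + 3)*(s^3 - 3*s^2 + 4) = (s - 2)*(s + 3)*(s^2 - s - 2) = (s - 2)^2*(s + 3)*(s + 1)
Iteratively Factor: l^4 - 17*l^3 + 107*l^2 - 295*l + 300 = (l - 5)*(l^3 - 12*l^2 + 47*l - 60) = (l - 5)*(l - 3)*(l^2 - 9*l + 20) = (l - 5)^2*(l - 3)*(l - 4)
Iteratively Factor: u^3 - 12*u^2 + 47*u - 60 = (u - 3)*(u^2 - 9*u + 20) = (u - 4)*(u - 3)*(u - 5)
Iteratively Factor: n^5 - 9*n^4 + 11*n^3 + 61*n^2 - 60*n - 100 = (n - 2)*(n^4 - 7*n^3 - 3*n^2 + 55*n + 50) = (n - 2)*(n + 2)*(n^3 - 9*n^2 + 15*n + 25) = (n - 5)*(n - 2)*(n + 2)*(n^2 - 4*n - 5) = (n - 5)*(n - 2)*(n + 1)*(n + 2)*(n - 5)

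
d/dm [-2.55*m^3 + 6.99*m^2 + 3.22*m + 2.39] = -7.65*m^2 + 13.98*m + 3.22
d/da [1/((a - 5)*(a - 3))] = 2*(4 - a)/(a^4 - 16*a^3 + 94*a^2 - 240*a + 225)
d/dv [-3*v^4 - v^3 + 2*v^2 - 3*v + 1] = -12*v^3 - 3*v^2 + 4*v - 3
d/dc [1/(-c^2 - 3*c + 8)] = (2*c + 3)/(c^2 + 3*c - 8)^2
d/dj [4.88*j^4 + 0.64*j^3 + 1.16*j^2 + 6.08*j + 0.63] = 19.52*j^3 + 1.92*j^2 + 2.32*j + 6.08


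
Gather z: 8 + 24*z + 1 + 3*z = 27*z + 9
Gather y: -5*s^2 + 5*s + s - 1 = -5*s^2 + 6*s - 1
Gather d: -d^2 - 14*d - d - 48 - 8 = -d^2 - 15*d - 56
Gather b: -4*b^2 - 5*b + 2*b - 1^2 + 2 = -4*b^2 - 3*b + 1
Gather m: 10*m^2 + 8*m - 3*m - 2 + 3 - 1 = 10*m^2 + 5*m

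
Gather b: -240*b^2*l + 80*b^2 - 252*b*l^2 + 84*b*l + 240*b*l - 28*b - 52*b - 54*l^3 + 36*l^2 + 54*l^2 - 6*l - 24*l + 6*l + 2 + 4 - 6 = b^2*(80 - 240*l) + b*(-252*l^2 + 324*l - 80) - 54*l^3 + 90*l^2 - 24*l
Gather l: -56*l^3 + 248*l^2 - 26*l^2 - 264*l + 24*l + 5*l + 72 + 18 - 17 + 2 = -56*l^3 + 222*l^2 - 235*l + 75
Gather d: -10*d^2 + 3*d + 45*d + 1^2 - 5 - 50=-10*d^2 + 48*d - 54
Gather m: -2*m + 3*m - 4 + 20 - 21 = m - 5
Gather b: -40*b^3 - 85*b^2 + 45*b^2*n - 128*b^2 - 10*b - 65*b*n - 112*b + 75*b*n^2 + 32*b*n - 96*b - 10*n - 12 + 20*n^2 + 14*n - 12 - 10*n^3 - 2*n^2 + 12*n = -40*b^3 + b^2*(45*n - 213) + b*(75*n^2 - 33*n - 218) - 10*n^3 + 18*n^2 + 16*n - 24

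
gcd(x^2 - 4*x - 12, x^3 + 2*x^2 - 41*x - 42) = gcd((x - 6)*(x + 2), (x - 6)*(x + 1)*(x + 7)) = x - 6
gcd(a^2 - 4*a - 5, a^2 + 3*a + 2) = a + 1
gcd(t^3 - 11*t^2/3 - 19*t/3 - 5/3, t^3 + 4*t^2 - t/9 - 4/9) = t + 1/3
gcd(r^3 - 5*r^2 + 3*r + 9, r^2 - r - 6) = r - 3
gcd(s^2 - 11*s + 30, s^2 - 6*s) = s - 6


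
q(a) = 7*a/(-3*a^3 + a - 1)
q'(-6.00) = -0.02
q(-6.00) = -0.07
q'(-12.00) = 0.00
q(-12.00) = -0.02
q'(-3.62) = -0.11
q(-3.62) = -0.18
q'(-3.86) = -0.09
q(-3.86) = -0.16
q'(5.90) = 0.02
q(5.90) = -0.07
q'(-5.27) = -0.03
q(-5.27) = -0.09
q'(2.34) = 0.39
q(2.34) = -0.44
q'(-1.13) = -13.98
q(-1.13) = -3.60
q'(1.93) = 0.69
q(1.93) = -0.65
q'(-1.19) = -9.47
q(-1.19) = -2.91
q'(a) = 7*a*(9*a^2 - 1)/(-3*a^3 + a - 1)^2 + 7/(-3*a^3 + a - 1)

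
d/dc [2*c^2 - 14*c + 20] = 4*c - 14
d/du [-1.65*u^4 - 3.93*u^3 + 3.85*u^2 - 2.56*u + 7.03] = -6.6*u^3 - 11.79*u^2 + 7.7*u - 2.56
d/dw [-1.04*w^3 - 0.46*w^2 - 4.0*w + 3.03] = -3.12*w^2 - 0.92*w - 4.0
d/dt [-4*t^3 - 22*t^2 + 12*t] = -12*t^2 - 44*t + 12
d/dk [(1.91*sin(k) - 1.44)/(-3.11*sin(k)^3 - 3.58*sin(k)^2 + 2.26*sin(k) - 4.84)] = (11.8802*sin(k)^3 - 6.5974*sin(k)^2 - 10.3104*sin(k) - 5.99)*cos(k)/(9.6721*sin(k)^6 + 22.2676*sin(k)^5 - 1.2408*sin(k)^4 + 13.9232*sin(k)^3 + 39.762*sin(k)^2 - 21.8768*sin(k) + 23.4256)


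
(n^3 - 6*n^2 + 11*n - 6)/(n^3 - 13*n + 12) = (n - 2)/(n + 4)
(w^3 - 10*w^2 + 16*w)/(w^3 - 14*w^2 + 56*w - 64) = w/(w - 4)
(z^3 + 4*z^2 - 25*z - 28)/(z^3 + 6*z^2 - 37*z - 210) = (z^2 - 3*z - 4)/(z^2 - z - 30)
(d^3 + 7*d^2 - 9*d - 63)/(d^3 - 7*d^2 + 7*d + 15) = (d^2 + 10*d + 21)/(d^2 - 4*d - 5)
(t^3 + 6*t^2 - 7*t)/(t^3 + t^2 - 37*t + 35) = t/(t - 5)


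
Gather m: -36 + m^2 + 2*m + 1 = m^2 + 2*m - 35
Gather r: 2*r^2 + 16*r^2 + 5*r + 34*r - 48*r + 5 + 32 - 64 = 18*r^2 - 9*r - 27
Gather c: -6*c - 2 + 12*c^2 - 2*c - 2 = 12*c^2 - 8*c - 4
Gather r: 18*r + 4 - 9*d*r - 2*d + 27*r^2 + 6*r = -2*d + 27*r^2 + r*(24 - 9*d) + 4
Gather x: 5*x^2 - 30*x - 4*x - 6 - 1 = 5*x^2 - 34*x - 7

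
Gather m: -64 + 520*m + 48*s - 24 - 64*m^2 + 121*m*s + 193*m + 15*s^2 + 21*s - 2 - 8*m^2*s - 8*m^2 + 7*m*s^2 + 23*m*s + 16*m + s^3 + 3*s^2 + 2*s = m^2*(-8*s - 72) + m*(7*s^2 + 144*s + 729) + s^3 + 18*s^2 + 71*s - 90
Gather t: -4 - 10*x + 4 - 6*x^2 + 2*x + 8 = -6*x^2 - 8*x + 8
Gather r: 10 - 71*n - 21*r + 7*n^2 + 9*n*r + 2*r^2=7*n^2 - 71*n + 2*r^2 + r*(9*n - 21) + 10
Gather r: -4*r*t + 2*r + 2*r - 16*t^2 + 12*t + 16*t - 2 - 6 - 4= r*(4 - 4*t) - 16*t^2 + 28*t - 12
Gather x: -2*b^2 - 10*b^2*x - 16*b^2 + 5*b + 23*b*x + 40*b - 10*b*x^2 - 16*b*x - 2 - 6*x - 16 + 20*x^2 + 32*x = -18*b^2 + 45*b + x^2*(20 - 10*b) + x*(-10*b^2 + 7*b + 26) - 18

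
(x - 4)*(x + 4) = x^2 - 16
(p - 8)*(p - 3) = p^2 - 11*p + 24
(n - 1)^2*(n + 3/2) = n^3 - n^2/2 - 2*n + 3/2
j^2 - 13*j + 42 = (j - 7)*(j - 6)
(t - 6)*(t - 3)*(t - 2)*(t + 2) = t^4 - 9*t^3 + 14*t^2 + 36*t - 72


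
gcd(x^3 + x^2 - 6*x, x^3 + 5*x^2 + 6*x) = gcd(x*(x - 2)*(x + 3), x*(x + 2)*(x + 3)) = x^2 + 3*x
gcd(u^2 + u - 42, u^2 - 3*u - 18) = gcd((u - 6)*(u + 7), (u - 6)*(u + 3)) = u - 6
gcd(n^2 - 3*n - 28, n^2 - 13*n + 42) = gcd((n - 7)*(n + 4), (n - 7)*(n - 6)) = n - 7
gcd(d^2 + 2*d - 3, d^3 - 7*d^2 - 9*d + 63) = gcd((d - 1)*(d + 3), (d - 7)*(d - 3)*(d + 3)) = d + 3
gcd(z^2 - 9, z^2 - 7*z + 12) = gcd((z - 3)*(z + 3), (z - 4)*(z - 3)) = z - 3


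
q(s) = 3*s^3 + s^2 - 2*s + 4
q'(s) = 9*s^2 + 2*s - 2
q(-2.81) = -49.05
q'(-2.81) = 63.44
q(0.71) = 4.16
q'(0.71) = 3.96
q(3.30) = 116.10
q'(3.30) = 102.61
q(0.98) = 5.82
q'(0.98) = 8.60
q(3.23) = 109.07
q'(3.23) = 98.36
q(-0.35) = 4.69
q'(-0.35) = -1.60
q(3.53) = 141.36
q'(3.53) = 117.21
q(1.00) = 6.00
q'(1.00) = 9.00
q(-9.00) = -2084.00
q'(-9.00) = 709.00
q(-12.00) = -5012.00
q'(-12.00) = 1270.00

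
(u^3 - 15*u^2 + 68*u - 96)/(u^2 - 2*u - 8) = (u^2 - 11*u + 24)/(u + 2)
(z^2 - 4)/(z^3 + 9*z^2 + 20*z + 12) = (z - 2)/(z^2 + 7*z + 6)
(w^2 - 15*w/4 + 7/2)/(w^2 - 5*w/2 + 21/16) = 4*(w - 2)/(4*w - 3)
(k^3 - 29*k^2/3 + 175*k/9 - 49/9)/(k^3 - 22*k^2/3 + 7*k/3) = (k - 7/3)/k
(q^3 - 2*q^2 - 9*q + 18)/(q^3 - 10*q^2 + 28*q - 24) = (q^2 - 9)/(q^2 - 8*q + 12)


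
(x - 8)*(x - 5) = x^2 - 13*x + 40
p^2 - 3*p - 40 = (p - 8)*(p + 5)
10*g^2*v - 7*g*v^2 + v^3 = v*(-5*g + v)*(-2*g + v)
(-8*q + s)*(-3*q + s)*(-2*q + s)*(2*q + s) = -96*q^4 + 44*q^3*s + 20*q^2*s^2 - 11*q*s^3 + s^4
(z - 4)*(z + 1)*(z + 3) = z^3 - 13*z - 12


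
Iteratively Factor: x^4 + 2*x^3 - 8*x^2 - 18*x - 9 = (x + 1)*(x^3 + x^2 - 9*x - 9) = (x + 1)*(x + 3)*(x^2 - 2*x - 3) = (x + 1)^2*(x + 3)*(x - 3)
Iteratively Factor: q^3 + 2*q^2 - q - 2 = (q - 1)*(q^2 + 3*q + 2) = (q - 1)*(q + 1)*(q + 2)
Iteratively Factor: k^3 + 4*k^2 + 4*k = (k)*(k^2 + 4*k + 4) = k*(k + 2)*(k + 2)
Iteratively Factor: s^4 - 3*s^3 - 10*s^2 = (s)*(s^3 - 3*s^2 - 10*s) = s*(s - 5)*(s^2 + 2*s) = s*(s - 5)*(s + 2)*(s)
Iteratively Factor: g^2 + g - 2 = (g + 2)*(g - 1)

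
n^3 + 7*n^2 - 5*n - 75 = (n - 3)*(n + 5)^2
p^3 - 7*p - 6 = (p - 3)*(p + 1)*(p + 2)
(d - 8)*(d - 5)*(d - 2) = d^3 - 15*d^2 + 66*d - 80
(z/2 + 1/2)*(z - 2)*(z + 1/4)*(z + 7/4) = z^4/2 + z^3/2 - 57*z^2/32 - 71*z/32 - 7/16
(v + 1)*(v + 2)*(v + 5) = v^3 + 8*v^2 + 17*v + 10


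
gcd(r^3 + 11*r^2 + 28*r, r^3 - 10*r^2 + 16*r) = r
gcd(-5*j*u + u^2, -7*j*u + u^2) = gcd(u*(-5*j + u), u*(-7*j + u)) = u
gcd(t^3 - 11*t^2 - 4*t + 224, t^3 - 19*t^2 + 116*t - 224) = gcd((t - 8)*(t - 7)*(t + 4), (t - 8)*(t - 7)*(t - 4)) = t^2 - 15*t + 56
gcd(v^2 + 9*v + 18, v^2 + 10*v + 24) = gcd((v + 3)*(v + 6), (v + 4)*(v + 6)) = v + 6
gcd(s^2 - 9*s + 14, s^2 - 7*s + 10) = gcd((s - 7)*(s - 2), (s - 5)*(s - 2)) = s - 2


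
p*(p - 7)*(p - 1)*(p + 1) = p^4 - 7*p^3 - p^2 + 7*p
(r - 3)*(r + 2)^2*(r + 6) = r^4 + 7*r^3 - 2*r^2 - 60*r - 72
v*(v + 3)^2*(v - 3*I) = v^4 + 6*v^3 - 3*I*v^3 + 9*v^2 - 18*I*v^2 - 27*I*v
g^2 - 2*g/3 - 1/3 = (g - 1)*(g + 1/3)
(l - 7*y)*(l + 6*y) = l^2 - l*y - 42*y^2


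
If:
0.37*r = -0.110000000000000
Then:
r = -0.30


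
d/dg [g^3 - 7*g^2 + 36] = g*(3*g - 14)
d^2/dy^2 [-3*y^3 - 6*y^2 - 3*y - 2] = -18*y - 12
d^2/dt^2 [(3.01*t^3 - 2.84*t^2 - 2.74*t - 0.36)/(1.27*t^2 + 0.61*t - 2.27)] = (-7.105427357601e-15*t^5 + 3.5527136788005e-15*t^4 + 15.156704*t^3 - 77.616162*t^2 + 43.993146*t - 39.200228)/(2.048383*t^6 + 2.951607*t^5 - 9.566148*t^4 - 10.324433*t^3 + 17.098548*t^2 + 9.429807*t - 11.697083)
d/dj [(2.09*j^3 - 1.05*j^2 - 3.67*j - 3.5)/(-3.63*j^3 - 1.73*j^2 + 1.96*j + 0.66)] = (3.5527136788005e-15*j^5 - 7.4272*j^4 - 18.4514*j^3 - 42.3839*j^2 - 13.496*j + 4.4378)/(13.1769*j^6 + 12.5598*j^5 - 11.2367*j^4 - 11.5732*j^3 + 1.558*j^2 + 2.5872*j + 0.4356)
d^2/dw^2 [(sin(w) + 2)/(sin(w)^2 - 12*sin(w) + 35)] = (-9*sin(w)^5 - 20*sin(w)^4 - 416*sin(w)^2 - 2201*sin(w) - 147*sin(3*w)/2 + sin(5*w)/2 + 1276)/((sin(w) - 7)^3*(sin(w) - 5)^3)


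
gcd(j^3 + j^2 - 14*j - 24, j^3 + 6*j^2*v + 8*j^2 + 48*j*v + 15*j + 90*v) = j + 3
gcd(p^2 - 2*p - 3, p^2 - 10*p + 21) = p - 3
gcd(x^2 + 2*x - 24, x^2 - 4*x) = x - 4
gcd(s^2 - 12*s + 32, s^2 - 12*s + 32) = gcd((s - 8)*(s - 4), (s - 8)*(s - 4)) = s^2 - 12*s + 32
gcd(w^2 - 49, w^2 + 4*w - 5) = 1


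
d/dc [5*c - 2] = 5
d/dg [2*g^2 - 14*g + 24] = 4*g - 14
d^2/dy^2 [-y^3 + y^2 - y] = 2 - 6*y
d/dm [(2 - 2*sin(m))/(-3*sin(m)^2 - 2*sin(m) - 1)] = 6*(2*sin(m) + cos(m)^2)*cos(m)/(3*sin(m)^2 + 2*sin(m) + 1)^2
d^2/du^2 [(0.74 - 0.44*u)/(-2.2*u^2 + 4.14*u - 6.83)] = ((6.8992 - 5.808*u)*(2.2*u^2 - 4.14*u + 6.83) + (0.44*u - 0.74)*(4.4*u - 4.14)*(8.8*u - 8.28))/(2.2*u^2 - 4.14*u + 6.83)^3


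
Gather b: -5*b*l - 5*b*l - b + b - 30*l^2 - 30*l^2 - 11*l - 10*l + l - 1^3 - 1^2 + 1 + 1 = -10*b*l - 60*l^2 - 20*l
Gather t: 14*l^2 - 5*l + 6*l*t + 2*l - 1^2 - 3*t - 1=14*l^2 - 3*l + t*(6*l - 3) - 2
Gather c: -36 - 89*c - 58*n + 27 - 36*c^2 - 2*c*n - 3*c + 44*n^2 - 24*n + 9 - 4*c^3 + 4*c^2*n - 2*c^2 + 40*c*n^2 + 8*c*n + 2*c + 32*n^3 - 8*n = -4*c^3 + c^2*(4*n - 38) + c*(40*n^2 + 6*n - 90) + 32*n^3 + 44*n^2 - 90*n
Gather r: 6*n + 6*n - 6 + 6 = 12*n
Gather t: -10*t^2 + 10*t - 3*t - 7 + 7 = -10*t^2 + 7*t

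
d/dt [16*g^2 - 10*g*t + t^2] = -10*g + 2*t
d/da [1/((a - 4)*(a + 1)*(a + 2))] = (-(a - 4)*(a + 1) - (a - 4)*(a + 2) - (a + 1)*(a + 2))/((a - 4)^2*(a + 1)^2*(a + 2)^2)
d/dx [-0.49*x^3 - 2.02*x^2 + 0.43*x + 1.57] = -1.47*x^2 - 4.04*x + 0.43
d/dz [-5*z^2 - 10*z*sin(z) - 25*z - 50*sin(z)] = -10*z*cos(z) - 10*z - 10*sin(z) - 50*cos(z) - 25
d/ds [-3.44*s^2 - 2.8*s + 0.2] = -6.88*s - 2.8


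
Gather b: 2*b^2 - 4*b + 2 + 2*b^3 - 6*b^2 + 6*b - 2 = 2*b^3 - 4*b^2 + 2*b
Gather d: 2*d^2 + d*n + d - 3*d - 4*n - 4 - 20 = 2*d^2 + d*(n - 2) - 4*n - 24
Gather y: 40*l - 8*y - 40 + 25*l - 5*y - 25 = 65*l - 13*y - 65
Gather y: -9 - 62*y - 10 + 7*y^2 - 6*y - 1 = 7*y^2 - 68*y - 20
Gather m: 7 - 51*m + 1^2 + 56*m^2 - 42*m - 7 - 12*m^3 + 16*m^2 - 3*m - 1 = -12*m^3 + 72*m^2 - 96*m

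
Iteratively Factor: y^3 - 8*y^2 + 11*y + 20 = (y + 1)*(y^2 - 9*y + 20) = (y - 5)*(y + 1)*(y - 4)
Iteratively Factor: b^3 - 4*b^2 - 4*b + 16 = (b - 2)*(b^2 - 2*b - 8) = (b - 2)*(b + 2)*(b - 4)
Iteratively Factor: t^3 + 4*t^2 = (t + 4)*(t^2) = t*(t + 4)*(t)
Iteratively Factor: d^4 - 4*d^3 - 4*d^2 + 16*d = (d - 2)*(d^3 - 2*d^2 - 8*d) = (d - 2)*(d + 2)*(d^2 - 4*d) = (d - 4)*(d - 2)*(d + 2)*(d)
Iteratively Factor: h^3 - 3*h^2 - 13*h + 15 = (h - 1)*(h^2 - 2*h - 15) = (h - 5)*(h - 1)*(h + 3)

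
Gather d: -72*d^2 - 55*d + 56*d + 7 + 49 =-72*d^2 + d + 56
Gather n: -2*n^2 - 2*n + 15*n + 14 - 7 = -2*n^2 + 13*n + 7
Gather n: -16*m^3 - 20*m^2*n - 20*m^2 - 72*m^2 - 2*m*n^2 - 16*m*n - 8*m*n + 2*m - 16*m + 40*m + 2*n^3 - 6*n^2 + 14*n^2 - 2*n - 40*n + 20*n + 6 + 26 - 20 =-16*m^3 - 92*m^2 + 26*m + 2*n^3 + n^2*(8 - 2*m) + n*(-20*m^2 - 24*m - 22) + 12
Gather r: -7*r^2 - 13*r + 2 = -7*r^2 - 13*r + 2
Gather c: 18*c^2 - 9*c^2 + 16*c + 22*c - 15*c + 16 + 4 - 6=9*c^2 + 23*c + 14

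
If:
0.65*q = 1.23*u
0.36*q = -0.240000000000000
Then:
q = -0.67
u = -0.35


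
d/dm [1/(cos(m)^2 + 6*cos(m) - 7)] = 2*(cos(m) + 3)*sin(m)/(cos(m)^2 + 6*cos(m) - 7)^2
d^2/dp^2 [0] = 0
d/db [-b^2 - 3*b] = -2*b - 3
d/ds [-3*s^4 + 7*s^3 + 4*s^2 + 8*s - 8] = -12*s^3 + 21*s^2 + 8*s + 8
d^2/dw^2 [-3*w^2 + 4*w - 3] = -6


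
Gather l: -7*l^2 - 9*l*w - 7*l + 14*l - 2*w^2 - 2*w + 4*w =-7*l^2 + l*(7 - 9*w) - 2*w^2 + 2*w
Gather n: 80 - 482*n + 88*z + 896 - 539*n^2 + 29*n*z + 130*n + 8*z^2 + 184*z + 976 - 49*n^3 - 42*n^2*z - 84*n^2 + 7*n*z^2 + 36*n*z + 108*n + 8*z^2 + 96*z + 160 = -49*n^3 + n^2*(-42*z - 623) + n*(7*z^2 + 65*z - 244) + 16*z^2 + 368*z + 2112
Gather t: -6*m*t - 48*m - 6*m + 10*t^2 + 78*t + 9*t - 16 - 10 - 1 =-54*m + 10*t^2 + t*(87 - 6*m) - 27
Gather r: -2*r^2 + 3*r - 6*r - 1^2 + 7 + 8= -2*r^2 - 3*r + 14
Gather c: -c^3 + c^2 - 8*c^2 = -c^3 - 7*c^2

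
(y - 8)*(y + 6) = y^2 - 2*y - 48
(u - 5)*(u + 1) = u^2 - 4*u - 5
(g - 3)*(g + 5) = g^2 + 2*g - 15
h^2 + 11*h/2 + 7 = (h + 2)*(h + 7/2)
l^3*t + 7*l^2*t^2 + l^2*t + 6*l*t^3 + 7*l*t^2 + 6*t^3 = (l + t)*(l + 6*t)*(l*t + t)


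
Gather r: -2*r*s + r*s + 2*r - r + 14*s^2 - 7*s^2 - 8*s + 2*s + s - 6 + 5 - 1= r*(1 - s) + 7*s^2 - 5*s - 2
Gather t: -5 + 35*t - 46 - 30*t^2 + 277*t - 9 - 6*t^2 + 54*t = -36*t^2 + 366*t - 60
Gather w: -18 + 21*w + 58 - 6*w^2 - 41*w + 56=-6*w^2 - 20*w + 96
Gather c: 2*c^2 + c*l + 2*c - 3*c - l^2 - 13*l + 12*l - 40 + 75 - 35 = 2*c^2 + c*(l - 1) - l^2 - l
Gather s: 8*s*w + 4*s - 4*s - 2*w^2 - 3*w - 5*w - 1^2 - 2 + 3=8*s*w - 2*w^2 - 8*w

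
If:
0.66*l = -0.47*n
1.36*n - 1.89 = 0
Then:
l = -0.99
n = 1.39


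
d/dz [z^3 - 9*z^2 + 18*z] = 3*z^2 - 18*z + 18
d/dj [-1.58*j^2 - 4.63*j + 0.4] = -3.16*j - 4.63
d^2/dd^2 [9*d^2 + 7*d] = 18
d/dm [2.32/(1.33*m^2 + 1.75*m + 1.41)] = (-6.1712*m - 4.06)/(1.33*m^2 + 1.75*m + 1.41)^2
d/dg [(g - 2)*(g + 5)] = 2*g + 3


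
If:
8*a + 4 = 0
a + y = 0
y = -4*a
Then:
No Solution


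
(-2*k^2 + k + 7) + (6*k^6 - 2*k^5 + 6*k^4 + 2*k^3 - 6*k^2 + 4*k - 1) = 6*k^6 - 2*k^5 + 6*k^4 + 2*k^3 - 8*k^2 + 5*k + 6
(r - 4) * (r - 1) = r^2 - 5*r + 4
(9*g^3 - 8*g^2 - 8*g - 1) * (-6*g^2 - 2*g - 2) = -54*g^5 + 30*g^4 + 46*g^3 + 38*g^2 + 18*g + 2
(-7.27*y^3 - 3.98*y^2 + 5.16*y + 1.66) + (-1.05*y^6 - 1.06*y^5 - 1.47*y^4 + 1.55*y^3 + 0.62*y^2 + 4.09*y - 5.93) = -1.05*y^6 - 1.06*y^5 - 1.47*y^4 - 5.72*y^3 - 3.36*y^2 + 9.25*y - 4.27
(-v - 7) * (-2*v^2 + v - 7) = 2*v^3 + 13*v^2 + 49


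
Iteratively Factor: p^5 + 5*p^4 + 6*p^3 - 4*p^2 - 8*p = (p)*(p^4 + 5*p^3 + 6*p^2 - 4*p - 8) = p*(p + 2)*(p^3 + 3*p^2 - 4) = p*(p + 2)^2*(p^2 + p - 2) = p*(p + 2)^3*(p - 1)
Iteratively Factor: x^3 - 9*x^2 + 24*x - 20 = (x - 2)*(x^2 - 7*x + 10) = (x - 5)*(x - 2)*(x - 2)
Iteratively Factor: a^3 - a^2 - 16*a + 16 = (a - 4)*(a^2 + 3*a - 4) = (a - 4)*(a + 4)*(a - 1)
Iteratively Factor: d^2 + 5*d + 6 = (d + 2)*(d + 3)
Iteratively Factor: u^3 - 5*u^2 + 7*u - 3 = (u - 1)*(u^2 - 4*u + 3) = (u - 3)*(u - 1)*(u - 1)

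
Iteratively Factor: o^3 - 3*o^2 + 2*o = (o - 1)*(o^2 - 2*o) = o*(o - 1)*(o - 2)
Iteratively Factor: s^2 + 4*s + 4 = (s + 2)*(s + 2)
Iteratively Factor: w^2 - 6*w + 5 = (w - 1)*(w - 5)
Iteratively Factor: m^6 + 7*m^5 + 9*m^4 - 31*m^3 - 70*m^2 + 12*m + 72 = (m + 2)*(m^5 + 5*m^4 - m^3 - 29*m^2 - 12*m + 36) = (m + 2)^2*(m^4 + 3*m^3 - 7*m^2 - 15*m + 18) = (m - 2)*(m + 2)^2*(m^3 + 5*m^2 + 3*m - 9) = (m - 2)*(m - 1)*(m + 2)^2*(m^2 + 6*m + 9) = (m - 2)*(m - 1)*(m + 2)^2*(m + 3)*(m + 3)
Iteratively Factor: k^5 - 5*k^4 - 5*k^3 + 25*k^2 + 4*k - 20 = (k - 5)*(k^4 - 5*k^2 + 4) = (k - 5)*(k + 2)*(k^3 - 2*k^2 - k + 2) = (k - 5)*(k - 2)*(k + 2)*(k^2 - 1) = (k - 5)*(k - 2)*(k + 1)*(k + 2)*(k - 1)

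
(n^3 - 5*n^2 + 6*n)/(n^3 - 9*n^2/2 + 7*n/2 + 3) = 2*n/(2*n + 1)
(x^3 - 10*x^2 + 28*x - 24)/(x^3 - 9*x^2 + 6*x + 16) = (x^2 - 8*x + 12)/(x^2 - 7*x - 8)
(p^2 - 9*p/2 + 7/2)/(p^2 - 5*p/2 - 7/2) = (p - 1)/(p + 1)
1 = 1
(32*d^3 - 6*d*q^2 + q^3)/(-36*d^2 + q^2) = (-32*d^3 + 6*d*q^2 - q^3)/(36*d^2 - q^2)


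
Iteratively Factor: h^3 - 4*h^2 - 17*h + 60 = (h - 5)*(h^2 + h - 12) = (h - 5)*(h - 3)*(h + 4)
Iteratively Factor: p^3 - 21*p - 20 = (p - 5)*(p^2 + 5*p + 4) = (p - 5)*(p + 4)*(p + 1)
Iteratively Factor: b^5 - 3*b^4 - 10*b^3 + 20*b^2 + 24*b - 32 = (b + 2)*(b^4 - 5*b^3 + 20*b - 16) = (b + 2)^2*(b^3 - 7*b^2 + 14*b - 8) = (b - 4)*(b + 2)^2*(b^2 - 3*b + 2) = (b - 4)*(b - 2)*(b + 2)^2*(b - 1)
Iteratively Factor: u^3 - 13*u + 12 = (u - 1)*(u^2 + u - 12) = (u - 3)*(u - 1)*(u + 4)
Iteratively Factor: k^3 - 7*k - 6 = (k - 3)*(k^2 + 3*k + 2) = (k - 3)*(k + 2)*(k + 1)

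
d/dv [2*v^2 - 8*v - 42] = 4*v - 8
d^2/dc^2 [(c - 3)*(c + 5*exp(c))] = 5*c*exp(c) - 5*exp(c) + 2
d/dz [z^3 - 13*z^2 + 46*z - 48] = 3*z^2 - 26*z + 46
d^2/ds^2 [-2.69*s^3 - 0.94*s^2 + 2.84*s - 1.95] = -16.14*s - 1.88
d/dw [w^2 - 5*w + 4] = 2*w - 5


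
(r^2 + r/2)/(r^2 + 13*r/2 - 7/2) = r*(2*r + 1)/(2*r^2 + 13*r - 7)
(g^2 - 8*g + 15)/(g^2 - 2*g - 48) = (-g^2 + 8*g - 15)/(-g^2 + 2*g + 48)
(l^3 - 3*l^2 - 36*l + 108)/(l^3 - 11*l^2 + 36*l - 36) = (l + 6)/(l - 2)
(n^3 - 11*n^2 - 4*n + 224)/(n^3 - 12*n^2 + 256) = (n - 7)/(n - 8)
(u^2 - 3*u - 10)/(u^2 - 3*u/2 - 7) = 2*(u - 5)/(2*u - 7)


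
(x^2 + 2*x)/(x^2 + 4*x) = (x + 2)/(x + 4)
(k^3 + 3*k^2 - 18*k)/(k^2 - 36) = k*(k - 3)/(k - 6)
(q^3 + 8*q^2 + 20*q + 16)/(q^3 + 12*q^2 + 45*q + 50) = (q^2 + 6*q + 8)/(q^2 + 10*q + 25)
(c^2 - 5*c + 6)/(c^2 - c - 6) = (c - 2)/(c + 2)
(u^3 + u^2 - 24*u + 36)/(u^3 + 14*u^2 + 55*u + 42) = (u^2 - 5*u + 6)/(u^2 + 8*u + 7)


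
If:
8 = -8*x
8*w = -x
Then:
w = 1/8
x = -1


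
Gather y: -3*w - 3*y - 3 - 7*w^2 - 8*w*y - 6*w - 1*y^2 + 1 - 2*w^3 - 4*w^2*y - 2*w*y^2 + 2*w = -2*w^3 - 7*w^2 - 7*w + y^2*(-2*w - 1) + y*(-4*w^2 - 8*w - 3) - 2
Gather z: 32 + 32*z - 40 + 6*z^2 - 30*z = 6*z^2 + 2*z - 8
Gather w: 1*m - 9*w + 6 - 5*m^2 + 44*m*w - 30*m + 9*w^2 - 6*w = -5*m^2 - 29*m + 9*w^2 + w*(44*m - 15) + 6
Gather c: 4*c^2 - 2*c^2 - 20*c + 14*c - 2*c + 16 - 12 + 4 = 2*c^2 - 8*c + 8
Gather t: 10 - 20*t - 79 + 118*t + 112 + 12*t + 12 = 110*t + 55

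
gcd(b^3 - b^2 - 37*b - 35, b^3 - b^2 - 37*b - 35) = b^3 - b^2 - 37*b - 35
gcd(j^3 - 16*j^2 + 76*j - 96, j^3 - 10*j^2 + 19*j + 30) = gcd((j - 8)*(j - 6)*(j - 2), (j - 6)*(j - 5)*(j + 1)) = j - 6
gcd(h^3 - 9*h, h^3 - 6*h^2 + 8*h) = h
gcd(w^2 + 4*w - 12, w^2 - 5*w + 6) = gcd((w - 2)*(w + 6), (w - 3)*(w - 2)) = w - 2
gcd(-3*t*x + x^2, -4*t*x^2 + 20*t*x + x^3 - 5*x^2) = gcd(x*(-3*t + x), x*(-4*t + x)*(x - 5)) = x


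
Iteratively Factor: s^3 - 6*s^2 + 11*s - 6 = (s - 1)*(s^2 - 5*s + 6) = (s - 3)*(s - 1)*(s - 2)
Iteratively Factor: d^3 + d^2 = (d + 1)*(d^2) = d*(d + 1)*(d)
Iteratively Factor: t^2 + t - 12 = (t - 3)*(t + 4)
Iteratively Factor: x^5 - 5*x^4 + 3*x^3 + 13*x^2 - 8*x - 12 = (x + 1)*(x^4 - 6*x^3 + 9*x^2 + 4*x - 12) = (x - 2)*(x + 1)*(x^3 - 4*x^2 + x + 6) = (x - 3)*(x - 2)*(x + 1)*(x^2 - x - 2) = (x - 3)*(x - 2)^2*(x + 1)*(x + 1)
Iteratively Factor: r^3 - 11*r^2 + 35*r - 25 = (r - 1)*(r^2 - 10*r + 25) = (r - 5)*(r - 1)*(r - 5)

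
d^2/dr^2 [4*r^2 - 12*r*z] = 8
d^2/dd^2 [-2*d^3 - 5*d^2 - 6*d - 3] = -12*d - 10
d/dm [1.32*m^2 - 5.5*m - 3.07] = 2.64*m - 5.5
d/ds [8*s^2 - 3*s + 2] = 16*s - 3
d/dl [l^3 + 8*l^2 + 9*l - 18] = 3*l^2 + 16*l + 9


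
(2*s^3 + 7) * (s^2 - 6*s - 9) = 2*s^5 - 12*s^4 - 18*s^3 + 7*s^2 - 42*s - 63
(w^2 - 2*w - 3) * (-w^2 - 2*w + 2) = -w^4 + 9*w^2 + 2*w - 6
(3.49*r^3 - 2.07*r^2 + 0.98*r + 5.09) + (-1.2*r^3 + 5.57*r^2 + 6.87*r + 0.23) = 2.29*r^3 + 3.5*r^2 + 7.85*r + 5.32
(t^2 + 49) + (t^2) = 2*t^2 + 49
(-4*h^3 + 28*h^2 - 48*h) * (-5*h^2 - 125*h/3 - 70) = 20*h^5 + 80*h^4/3 - 1940*h^3/3 + 40*h^2 + 3360*h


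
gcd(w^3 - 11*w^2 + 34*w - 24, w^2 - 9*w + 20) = w - 4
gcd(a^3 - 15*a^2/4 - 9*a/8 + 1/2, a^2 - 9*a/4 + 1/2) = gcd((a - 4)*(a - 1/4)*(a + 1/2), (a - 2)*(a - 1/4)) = a - 1/4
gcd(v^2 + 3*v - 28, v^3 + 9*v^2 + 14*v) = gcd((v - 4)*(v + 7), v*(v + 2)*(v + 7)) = v + 7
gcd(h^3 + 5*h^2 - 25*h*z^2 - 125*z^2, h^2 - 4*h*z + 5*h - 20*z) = h + 5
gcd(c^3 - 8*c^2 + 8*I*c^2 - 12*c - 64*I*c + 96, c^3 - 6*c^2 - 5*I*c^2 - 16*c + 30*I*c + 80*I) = c - 8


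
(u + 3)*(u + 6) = u^2 + 9*u + 18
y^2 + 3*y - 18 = (y - 3)*(y + 6)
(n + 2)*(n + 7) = n^2 + 9*n + 14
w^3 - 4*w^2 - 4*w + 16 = (w - 4)*(w - 2)*(w + 2)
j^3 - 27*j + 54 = (j - 3)^2*(j + 6)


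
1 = 1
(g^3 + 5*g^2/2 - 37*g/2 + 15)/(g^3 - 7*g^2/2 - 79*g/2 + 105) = (g - 1)/(g - 7)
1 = 1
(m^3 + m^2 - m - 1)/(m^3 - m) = (m + 1)/m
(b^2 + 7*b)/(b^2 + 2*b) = (b + 7)/(b + 2)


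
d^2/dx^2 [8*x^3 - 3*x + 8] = 48*x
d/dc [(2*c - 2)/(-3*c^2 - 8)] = 2*(-3*c^2 + 6*c*(c - 1) - 8)/(3*c^2 + 8)^2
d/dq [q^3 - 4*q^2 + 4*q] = 3*q^2 - 8*q + 4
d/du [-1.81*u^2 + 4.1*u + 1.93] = 4.1 - 3.62*u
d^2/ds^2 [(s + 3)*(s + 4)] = 2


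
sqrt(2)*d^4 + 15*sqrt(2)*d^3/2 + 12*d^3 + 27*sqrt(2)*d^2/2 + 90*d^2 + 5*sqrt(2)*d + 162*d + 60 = (d + 2)*(d + 5)*(d + 6*sqrt(2))*(sqrt(2)*d + sqrt(2)/2)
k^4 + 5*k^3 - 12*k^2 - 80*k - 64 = (k - 4)*(k + 1)*(k + 4)^2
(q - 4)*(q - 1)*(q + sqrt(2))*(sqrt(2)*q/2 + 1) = sqrt(2)*q^4/2 - 5*sqrt(2)*q^3/2 + 2*q^3 - 10*q^2 + 3*sqrt(2)*q^2 - 5*sqrt(2)*q + 8*q + 4*sqrt(2)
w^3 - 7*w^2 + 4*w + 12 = (w - 6)*(w - 2)*(w + 1)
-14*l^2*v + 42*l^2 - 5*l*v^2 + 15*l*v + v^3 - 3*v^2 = (-7*l + v)*(2*l + v)*(v - 3)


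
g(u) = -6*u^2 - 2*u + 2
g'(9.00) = -110.00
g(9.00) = -502.00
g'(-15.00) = 178.00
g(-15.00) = -1318.00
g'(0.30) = -5.60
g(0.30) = 0.86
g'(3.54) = -44.48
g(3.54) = -80.27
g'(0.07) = -2.84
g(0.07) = 1.83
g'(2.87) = -36.44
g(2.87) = -53.16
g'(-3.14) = 35.68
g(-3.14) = -50.88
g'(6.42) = -79.04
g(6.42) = -258.14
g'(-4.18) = 48.16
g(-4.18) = -94.47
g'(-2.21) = 24.52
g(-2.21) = -22.88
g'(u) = -12*u - 2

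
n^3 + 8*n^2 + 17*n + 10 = (n + 1)*(n + 2)*(n + 5)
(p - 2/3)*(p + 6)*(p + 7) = p^3 + 37*p^2/3 + 100*p/3 - 28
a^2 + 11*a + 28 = (a + 4)*(a + 7)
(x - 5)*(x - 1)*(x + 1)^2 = x^4 - 4*x^3 - 6*x^2 + 4*x + 5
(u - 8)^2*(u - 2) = u^3 - 18*u^2 + 96*u - 128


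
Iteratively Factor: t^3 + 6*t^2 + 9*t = (t)*(t^2 + 6*t + 9) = t*(t + 3)*(t + 3)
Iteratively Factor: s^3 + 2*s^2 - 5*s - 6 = (s - 2)*(s^2 + 4*s + 3) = (s - 2)*(s + 3)*(s + 1)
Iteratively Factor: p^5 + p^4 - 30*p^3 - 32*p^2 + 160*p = (p - 2)*(p^4 + 3*p^3 - 24*p^2 - 80*p) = p*(p - 2)*(p^3 + 3*p^2 - 24*p - 80) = p*(p - 2)*(p + 4)*(p^2 - p - 20) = p*(p - 5)*(p - 2)*(p + 4)*(p + 4)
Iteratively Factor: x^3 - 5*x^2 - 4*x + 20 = (x + 2)*(x^2 - 7*x + 10) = (x - 5)*(x + 2)*(x - 2)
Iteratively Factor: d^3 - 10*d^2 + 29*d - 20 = (d - 4)*(d^2 - 6*d + 5) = (d - 5)*(d - 4)*(d - 1)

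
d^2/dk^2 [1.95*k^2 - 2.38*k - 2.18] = 3.90000000000000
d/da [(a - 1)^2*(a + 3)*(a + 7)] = 4*a^3 + 24*a^2 + 4*a - 32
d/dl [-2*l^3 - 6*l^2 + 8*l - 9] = -6*l^2 - 12*l + 8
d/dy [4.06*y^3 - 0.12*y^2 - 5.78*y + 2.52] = 12.18*y^2 - 0.24*y - 5.78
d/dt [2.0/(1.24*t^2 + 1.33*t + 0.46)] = (-4.96*t - 2.66)/(1.24*t^2 + 1.33*t + 0.46)^2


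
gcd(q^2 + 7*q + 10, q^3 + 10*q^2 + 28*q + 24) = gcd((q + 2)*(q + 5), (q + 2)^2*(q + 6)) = q + 2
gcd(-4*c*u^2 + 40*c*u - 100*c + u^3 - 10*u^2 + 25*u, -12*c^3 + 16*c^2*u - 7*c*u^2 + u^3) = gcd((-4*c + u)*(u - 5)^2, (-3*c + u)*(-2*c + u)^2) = 1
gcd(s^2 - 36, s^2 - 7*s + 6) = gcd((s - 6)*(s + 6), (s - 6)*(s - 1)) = s - 6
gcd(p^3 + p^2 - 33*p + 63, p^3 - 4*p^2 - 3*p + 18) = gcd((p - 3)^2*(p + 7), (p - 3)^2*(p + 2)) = p^2 - 6*p + 9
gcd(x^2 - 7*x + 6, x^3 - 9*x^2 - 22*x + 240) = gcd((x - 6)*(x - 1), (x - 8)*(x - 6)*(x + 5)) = x - 6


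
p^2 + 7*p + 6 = (p + 1)*(p + 6)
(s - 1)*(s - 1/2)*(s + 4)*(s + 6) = s^4 + 17*s^3/2 + 19*s^2/2 - 31*s + 12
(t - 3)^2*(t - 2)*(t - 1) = t^4 - 9*t^3 + 29*t^2 - 39*t + 18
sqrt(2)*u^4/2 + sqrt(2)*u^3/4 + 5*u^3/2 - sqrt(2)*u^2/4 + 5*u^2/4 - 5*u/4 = u*(u - 1/2)*(u + 5*sqrt(2)/2)*(sqrt(2)*u/2 + sqrt(2)/2)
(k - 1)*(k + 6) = k^2 + 5*k - 6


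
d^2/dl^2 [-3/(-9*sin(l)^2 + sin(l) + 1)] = 3*(324*sin(l)^4 - 27*sin(l)^3 - 449*sin(l)^2 + 53*sin(l) - 20)/(-9*sin(l)^2 + sin(l) + 1)^3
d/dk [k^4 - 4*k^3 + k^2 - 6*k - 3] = 4*k^3 - 12*k^2 + 2*k - 6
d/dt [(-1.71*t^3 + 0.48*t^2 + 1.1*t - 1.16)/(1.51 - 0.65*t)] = (2.223*t^3 - 8.0583*t^2 + 1.4496*t + 0.907)/(0.4225*t^2 - 1.963*t + 2.2801)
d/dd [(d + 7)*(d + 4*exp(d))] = d + (d + 7)*(4*exp(d) + 1) + 4*exp(d)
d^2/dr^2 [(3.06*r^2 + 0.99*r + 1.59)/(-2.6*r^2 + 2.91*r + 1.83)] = (-59.68872*r^3 - 151.84728*r^2 + 43.91712*r - 52.010172)/(17.576*r^6 - 59.0148*r^5 + 28.93878*r^4 + 58.432509*r^3 - 20.368449*r^2 - 29.235897*r - 6.128487)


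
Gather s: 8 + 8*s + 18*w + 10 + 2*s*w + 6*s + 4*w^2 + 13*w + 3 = s*(2*w + 14) + 4*w^2 + 31*w + 21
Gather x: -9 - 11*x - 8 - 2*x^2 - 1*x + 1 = -2*x^2 - 12*x - 16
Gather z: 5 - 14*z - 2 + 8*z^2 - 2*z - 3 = 8*z^2 - 16*z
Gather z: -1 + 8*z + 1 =8*z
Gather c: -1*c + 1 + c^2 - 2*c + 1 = c^2 - 3*c + 2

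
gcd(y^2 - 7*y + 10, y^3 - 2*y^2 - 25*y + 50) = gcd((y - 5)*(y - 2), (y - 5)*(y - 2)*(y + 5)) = y^2 - 7*y + 10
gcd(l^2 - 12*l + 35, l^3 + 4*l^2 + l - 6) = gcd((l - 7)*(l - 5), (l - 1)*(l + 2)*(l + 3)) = 1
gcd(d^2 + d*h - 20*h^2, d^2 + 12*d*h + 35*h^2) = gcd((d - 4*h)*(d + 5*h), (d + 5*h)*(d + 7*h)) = d + 5*h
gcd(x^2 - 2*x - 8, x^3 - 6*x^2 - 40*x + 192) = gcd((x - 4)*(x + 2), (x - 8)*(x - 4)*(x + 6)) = x - 4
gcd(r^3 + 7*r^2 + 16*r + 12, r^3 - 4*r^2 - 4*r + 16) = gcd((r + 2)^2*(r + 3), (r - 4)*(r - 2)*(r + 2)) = r + 2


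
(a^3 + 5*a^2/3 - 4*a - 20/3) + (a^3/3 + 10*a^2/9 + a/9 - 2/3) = 4*a^3/3 + 25*a^2/9 - 35*a/9 - 22/3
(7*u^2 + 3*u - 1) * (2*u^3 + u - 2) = 14*u^5 + 6*u^4 + 5*u^3 - 11*u^2 - 7*u + 2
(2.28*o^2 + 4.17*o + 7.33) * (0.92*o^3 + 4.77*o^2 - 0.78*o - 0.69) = 2.0976*o^5 + 14.712*o^4 + 24.8561*o^3 + 30.1383*o^2 - 8.5947*o - 5.0577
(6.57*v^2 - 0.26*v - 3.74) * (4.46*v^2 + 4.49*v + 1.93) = 29.3022*v^4 + 28.3397*v^3 - 5.1677*v^2 - 17.2944*v - 7.2182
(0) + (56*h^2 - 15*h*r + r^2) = 56*h^2 - 15*h*r + r^2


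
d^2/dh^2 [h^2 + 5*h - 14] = 2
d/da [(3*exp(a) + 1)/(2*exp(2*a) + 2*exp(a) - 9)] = (-6*exp(2*a) - 4*exp(a) - 29)*exp(a)/(4*exp(4*a) + 8*exp(3*a) - 32*exp(2*a) - 36*exp(a) + 81)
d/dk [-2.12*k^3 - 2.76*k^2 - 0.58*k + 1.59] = -6.36*k^2 - 5.52*k - 0.58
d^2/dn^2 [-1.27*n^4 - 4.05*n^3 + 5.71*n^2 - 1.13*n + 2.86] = -15.24*n^2 - 24.3*n + 11.42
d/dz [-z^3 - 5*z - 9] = -3*z^2 - 5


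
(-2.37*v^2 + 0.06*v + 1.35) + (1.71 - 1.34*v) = -2.37*v^2 - 1.28*v + 3.06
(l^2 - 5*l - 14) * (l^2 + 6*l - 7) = l^4 + l^3 - 51*l^2 - 49*l + 98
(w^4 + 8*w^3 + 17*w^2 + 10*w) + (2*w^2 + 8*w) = w^4 + 8*w^3 + 19*w^2 + 18*w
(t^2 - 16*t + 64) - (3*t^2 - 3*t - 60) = -2*t^2 - 13*t + 124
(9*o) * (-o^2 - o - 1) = -9*o^3 - 9*o^2 - 9*o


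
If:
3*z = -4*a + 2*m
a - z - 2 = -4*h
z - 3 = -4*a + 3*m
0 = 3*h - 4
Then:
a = -8/3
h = 4/3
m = -13/3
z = 2/3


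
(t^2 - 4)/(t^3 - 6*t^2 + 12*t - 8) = (t + 2)/(t^2 - 4*t + 4)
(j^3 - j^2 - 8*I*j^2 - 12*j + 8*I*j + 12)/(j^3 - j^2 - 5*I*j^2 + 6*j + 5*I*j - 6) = (j - 2*I)/(j + I)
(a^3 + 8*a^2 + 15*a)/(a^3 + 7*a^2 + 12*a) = (a + 5)/(a + 4)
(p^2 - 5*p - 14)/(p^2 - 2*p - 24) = (-p^2 + 5*p + 14)/(-p^2 + 2*p + 24)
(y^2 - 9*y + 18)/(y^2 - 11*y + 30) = (y - 3)/(y - 5)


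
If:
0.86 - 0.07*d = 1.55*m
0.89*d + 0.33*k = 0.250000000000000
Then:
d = 12.2857142857143 - 22.1428571428571*m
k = 59.7186147186147*m - 32.3766233766234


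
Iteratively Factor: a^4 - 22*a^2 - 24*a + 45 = (a - 5)*(a^3 + 5*a^2 + 3*a - 9) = (a - 5)*(a - 1)*(a^2 + 6*a + 9) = (a - 5)*(a - 1)*(a + 3)*(a + 3)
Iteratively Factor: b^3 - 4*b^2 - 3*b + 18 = (b + 2)*(b^2 - 6*b + 9) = (b - 3)*(b + 2)*(b - 3)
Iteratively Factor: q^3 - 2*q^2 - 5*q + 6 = (q + 2)*(q^2 - 4*q + 3) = (q - 3)*(q + 2)*(q - 1)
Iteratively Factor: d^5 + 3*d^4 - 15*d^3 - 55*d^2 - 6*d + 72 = (d + 3)*(d^4 - 15*d^2 - 10*d + 24) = (d - 4)*(d + 3)*(d^3 + 4*d^2 + d - 6) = (d - 4)*(d - 1)*(d + 3)*(d^2 + 5*d + 6) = (d - 4)*(d - 1)*(d + 2)*(d + 3)*(d + 3)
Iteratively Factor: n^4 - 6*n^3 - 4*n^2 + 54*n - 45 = (n + 3)*(n^3 - 9*n^2 + 23*n - 15) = (n - 3)*(n + 3)*(n^2 - 6*n + 5) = (n - 3)*(n - 1)*(n + 3)*(n - 5)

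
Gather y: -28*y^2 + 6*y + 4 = -28*y^2 + 6*y + 4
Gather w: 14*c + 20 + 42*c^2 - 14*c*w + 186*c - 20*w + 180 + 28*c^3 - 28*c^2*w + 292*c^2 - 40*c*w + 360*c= 28*c^3 + 334*c^2 + 560*c + w*(-28*c^2 - 54*c - 20) + 200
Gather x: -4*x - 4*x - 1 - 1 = -8*x - 2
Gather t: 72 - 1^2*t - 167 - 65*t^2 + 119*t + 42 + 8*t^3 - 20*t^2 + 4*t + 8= 8*t^3 - 85*t^2 + 122*t - 45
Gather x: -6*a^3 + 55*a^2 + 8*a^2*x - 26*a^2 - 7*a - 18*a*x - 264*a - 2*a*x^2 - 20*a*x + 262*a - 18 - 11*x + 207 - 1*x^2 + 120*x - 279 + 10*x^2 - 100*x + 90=-6*a^3 + 29*a^2 - 9*a + x^2*(9 - 2*a) + x*(8*a^2 - 38*a + 9)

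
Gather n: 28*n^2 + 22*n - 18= 28*n^2 + 22*n - 18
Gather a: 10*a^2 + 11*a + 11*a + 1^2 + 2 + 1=10*a^2 + 22*a + 4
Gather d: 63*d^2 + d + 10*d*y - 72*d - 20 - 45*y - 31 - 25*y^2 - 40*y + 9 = 63*d^2 + d*(10*y - 71) - 25*y^2 - 85*y - 42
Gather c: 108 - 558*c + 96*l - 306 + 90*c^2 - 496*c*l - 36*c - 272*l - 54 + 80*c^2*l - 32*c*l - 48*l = c^2*(80*l + 90) + c*(-528*l - 594) - 224*l - 252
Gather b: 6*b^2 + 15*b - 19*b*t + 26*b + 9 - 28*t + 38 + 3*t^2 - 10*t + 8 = 6*b^2 + b*(41 - 19*t) + 3*t^2 - 38*t + 55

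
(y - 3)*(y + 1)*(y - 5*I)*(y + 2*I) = y^4 - 2*y^3 - 3*I*y^3 + 7*y^2 + 6*I*y^2 - 20*y + 9*I*y - 30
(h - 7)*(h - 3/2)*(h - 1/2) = h^3 - 9*h^2 + 59*h/4 - 21/4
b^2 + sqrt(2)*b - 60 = (b - 5*sqrt(2))*(b + 6*sqrt(2))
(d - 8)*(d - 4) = d^2 - 12*d + 32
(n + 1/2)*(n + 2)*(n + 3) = n^3 + 11*n^2/2 + 17*n/2 + 3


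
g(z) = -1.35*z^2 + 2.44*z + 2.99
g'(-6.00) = 18.64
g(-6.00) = -60.25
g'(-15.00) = 42.94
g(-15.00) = -337.36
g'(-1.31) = 5.98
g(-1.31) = -2.52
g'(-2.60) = 9.46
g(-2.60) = -12.48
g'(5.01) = -11.09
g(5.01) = -18.67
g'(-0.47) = 3.71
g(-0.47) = 1.54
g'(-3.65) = 12.30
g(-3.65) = -23.90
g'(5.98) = -13.71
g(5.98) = -30.70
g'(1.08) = -0.48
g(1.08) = 4.05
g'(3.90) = -8.09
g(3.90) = -8.03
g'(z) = 2.44 - 2.7*z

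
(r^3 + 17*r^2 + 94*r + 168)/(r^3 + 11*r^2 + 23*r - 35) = (r^2 + 10*r + 24)/(r^2 + 4*r - 5)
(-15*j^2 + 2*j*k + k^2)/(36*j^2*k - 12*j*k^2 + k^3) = (-15*j^2 + 2*j*k + k^2)/(k*(36*j^2 - 12*j*k + k^2))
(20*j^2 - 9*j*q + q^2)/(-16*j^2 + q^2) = (-5*j + q)/(4*j + q)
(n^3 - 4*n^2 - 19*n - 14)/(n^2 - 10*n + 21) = (n^2 + 3*n + 2)/(n - 3)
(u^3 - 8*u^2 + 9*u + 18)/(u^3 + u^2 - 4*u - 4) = (u^2 - 9*u + 18)/(u^2 - 4)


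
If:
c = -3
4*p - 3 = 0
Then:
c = -3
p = 3/4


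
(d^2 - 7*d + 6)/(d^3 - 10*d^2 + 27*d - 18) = 1/(d - 3)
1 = 1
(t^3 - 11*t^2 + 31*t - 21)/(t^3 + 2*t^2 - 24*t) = (t^3 - 11*t^2 + 31*t - 21)/(t*(t^2 + 2*t - 24))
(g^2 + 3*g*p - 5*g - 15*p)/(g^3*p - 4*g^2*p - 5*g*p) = (g + 3*p)/(g*p*(g + 1))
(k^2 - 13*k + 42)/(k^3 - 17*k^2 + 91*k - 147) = (k - 6)/(k^2 - 10*k + 21)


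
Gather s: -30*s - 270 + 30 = -30*s - 240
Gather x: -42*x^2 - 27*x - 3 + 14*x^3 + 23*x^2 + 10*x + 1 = 14*x^3 - 19*x^2 - 17*x - 2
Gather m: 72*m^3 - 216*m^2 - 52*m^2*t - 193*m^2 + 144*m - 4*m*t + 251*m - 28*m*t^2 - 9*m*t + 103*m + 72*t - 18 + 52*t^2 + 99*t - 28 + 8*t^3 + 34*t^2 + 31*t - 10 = 72*m^3 + m^2*(-52*t - 409) + m*(-28*t^2 - 13*t + 498) + 8*t^3 + 86*t^2 + 202*t - 56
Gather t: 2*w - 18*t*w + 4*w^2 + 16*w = -18*t*w + 4*w^2 + 18*w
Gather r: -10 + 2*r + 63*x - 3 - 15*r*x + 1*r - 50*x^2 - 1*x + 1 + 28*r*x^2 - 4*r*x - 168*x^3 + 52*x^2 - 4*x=r*(28*x^2 - 19*x + 3) - 168*x^3 + 2*x^2 + 58*x - 12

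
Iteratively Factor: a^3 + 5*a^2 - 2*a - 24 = (a - 2)*(a^2 + 7*a + 12) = (a - 2)*(a + 4)*(a + 3)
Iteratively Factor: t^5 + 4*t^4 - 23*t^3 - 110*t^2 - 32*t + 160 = (t + 4)*(t^4 - 23*t^2 - 18*t + 40) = (t + 4)^2*(t^3 - 4*t^2 - 7*t + 10) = (t - 1)*(t + 4)^2*(t^2 - 3*t - 10) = (t - 1)*(t + 2)*(t + 4)^2*(t - 5)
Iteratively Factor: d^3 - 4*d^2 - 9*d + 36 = (d - 4)*(d^2 - 9) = (d - 4)*(d - 3)*(d + 3)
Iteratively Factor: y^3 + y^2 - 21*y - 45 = (y + 3)*(y^2 - 2*y - 15) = (y - 5)*(y + 3)*(y + 3)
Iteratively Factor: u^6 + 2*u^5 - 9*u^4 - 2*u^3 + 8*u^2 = (u)*(u^5 + 2*u^4 - 9*u^3 - 2*u^2 + 8*u) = u^2*(u^4 + 2*u^3 - 9*u^2 - 2*u + 8) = u^2*(u - 1)*(u^3 + 3*u^2 - 6*u - 8) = u^2*(u - 1)*(u + 1)*(u^2 + 2*u - 8) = u^2*(u - 1)*(u + 1)*(u + 4)*(u - 2)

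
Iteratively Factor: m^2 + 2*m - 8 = (m + 4)*(m - 2)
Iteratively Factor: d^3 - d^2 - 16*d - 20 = (d + 2)*(d^2 - 3*d - 10) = (d + 2)^2*(d - 5)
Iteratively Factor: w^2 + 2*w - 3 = (w - 1)*(w + 3)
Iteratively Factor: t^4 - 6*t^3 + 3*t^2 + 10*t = (t + 1)*(t^3 - 7*t^2 + 10*t) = (t - 5)*(t + 1)*(t^2 - 2*t) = (t - 5)*(t - 2)*(t + 1)*(t)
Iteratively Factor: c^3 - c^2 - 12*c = (c - 4)*(c^2 + 3*c) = c*(c - 4)*(c + 3)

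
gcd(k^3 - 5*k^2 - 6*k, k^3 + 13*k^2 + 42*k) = k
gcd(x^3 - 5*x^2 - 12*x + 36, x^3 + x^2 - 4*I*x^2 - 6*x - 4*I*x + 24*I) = x^2 + x - 6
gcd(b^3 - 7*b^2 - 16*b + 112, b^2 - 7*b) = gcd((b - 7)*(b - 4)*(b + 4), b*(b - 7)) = b - 7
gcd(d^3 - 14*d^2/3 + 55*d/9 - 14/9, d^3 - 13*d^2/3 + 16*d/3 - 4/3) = d^2 - 7*d/3 + 2/3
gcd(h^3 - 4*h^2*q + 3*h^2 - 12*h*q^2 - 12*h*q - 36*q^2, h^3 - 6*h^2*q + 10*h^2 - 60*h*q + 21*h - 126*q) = -h^2 + 6*h*q - 3*h + 18*q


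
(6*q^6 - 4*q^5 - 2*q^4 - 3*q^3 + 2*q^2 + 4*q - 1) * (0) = 0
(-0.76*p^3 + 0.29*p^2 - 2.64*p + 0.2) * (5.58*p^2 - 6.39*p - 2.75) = -4.2408*p^5 + 6.4746*p^4 - 14.4943*p^3 + 17.1881*p^2 + 5.982*p - 0.55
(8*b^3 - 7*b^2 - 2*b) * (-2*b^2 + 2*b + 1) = -16*b^5 + 30*b^4 - 2*b^3 - 11*b^2 - 2*b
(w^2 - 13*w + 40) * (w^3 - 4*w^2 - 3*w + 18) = w^5 - 17*w^4 + 89*w^3 - 103*w^2 - 354*w + 720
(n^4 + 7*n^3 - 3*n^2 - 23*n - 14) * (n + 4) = n^5 + 11*n^4 + 25*n^3 - 35*n^2 - 106*n - 56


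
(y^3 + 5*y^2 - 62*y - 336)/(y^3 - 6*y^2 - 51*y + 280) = (y + 6)/(y - 5)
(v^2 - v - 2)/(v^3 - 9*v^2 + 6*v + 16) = 1/(v - 8)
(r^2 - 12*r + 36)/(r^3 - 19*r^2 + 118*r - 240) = (r - 6)/(r^2 - 13*r + 40)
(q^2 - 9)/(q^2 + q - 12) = (q + 3)/(q + 4)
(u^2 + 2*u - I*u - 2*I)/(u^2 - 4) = (u - I)/(u - 2)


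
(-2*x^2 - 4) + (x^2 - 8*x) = -x^2 - 8*x - 4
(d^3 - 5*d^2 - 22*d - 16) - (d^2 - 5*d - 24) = d^3 - 6*d^2 - 17*d + 8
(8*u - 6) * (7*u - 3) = 56*u^2 - 66*u + 18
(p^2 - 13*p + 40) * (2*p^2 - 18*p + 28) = 2*p^4 - 44*p^3 + 342*p^2 - 1084*p + 1120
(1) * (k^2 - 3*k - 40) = k^2 - 3*k - 40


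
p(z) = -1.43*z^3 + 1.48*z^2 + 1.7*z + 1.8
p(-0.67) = 1.76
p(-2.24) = 21.49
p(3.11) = -21.61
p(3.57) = -38.33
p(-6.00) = 353.76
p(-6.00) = 353.76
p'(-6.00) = -170.50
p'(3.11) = -30.59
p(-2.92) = 45.06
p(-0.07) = 1.69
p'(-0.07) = 1.47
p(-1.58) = 8.45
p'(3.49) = -40.22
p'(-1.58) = -13.69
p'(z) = -4.29*z^2 + 2.96*z + 1.7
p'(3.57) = -42.41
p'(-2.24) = -26.46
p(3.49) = -35.03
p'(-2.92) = -43.52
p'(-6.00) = -170.50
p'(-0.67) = -2.21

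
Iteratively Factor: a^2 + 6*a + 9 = (a + 3)*(a + 3)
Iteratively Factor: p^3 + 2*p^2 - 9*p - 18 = (p - 3)*(p^2 + 5*p + 6) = (p - 3)*(p + 2)*(p + 3)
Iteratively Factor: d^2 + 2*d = (d)*(d + 2)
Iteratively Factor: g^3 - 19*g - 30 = (g + 3)*(g^2 - 3*g - 10) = (g + 2)*(g + 3)*(g - 5)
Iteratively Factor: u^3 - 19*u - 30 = (u - 5)*(u^2 + 5*u + 6) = (u - 5)*(u + 3)*(u + 2)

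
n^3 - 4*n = n*(n - 2)*(n + 2)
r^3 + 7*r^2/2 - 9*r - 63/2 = (r - 3)*(r + 3)*(r + 7/2)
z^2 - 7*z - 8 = (z - 8)*(z + 1)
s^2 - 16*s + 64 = (s - 8)^2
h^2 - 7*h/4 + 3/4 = (h - 1)*(h - 3/4)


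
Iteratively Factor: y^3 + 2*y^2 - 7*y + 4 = (y + 4)*(y^2 - 2*y + 1) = (y - 1)*(y + 4)*(y - 1)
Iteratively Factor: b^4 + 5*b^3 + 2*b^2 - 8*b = (b + 4)*(b^3 + b^2 - 2*b) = b*(b + 4)*(b^2 + b - 2) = b*(b + 2)*(b + 4)*(b - 1)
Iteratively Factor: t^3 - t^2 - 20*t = (t + 4)*(t^2 - 5*t) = t*(t + 4)*(t - 5)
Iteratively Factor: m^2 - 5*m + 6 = (m - 2)*(m - 3)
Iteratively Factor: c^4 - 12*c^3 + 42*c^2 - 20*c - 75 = (c + 1)*(c^3 - 13*c^2 + 55*c - 75) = (c - 5)*(c + 1)*(c^2 - 8*c + 15) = (c - 5)*(c - 3)*(c + 1)*(c - 5)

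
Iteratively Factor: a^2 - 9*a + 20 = (a - 4)*(a - 5)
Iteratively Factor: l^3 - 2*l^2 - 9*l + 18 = (l - 3)*(l^2 + l - 6) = (l - 3)*(l - 2)*(l + 3)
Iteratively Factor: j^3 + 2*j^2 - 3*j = (j + 3)*(j^2 - j) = (j - 1)*(j + 3)*(j)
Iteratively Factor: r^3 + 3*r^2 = (r + 3)*(r^2) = r*(r + 3)*(r)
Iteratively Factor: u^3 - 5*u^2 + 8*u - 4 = (u - 2)*(u^2 - 3*u + 2) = (u - 2)*(u - 1)*(u - 2)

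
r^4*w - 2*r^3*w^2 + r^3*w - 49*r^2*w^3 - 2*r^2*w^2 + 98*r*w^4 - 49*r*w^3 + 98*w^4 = (r - 7*w)*(r - 2*w)*(r + 7*w)*(r*w + w)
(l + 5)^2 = l^2 + 10*l + 25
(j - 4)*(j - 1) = j^2 - 5*j + 4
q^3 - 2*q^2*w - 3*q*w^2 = q*(q - 3*w)*(q + w)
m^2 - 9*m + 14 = (m - 7)*(m - 2)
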